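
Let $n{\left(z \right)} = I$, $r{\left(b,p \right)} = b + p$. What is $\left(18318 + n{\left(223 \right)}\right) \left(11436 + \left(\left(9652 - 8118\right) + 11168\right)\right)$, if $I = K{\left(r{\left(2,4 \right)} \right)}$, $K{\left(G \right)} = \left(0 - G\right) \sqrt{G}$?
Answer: $442159884 - 144828 \sqrt{6} \approx 4.4181 \cdot 10^{8}$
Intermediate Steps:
$K{\left(G \right)} = - G^{\frac{3}{2}}$ ($K{\left(G \right)} = - G \sqrt{G} = - G^{\frac{3}{2}}$)
$I = - 6 \sqrt{6}$ ($I = - \left(2 + 4\right)^{\frac{3}{2}} = - 6^{\frac{3}{2}} = - 6 \sqrt{6} \approx -14.697$)
$n{\left(z \right)} = - 6 \sqrt{6}$
$\left(18318 + n{\left(223 \right)}\right) \left(11436 + \left(\left(9652 - 8118\right) + 11168\right)\right) = \left(18318 - 6 \sqrt{6}\right) \left(11436 + \left(\left(9652 - 8118\right) + 11168\right)\right) = \left(18318 - 6 \sqrt{6}\right) \left(11436 + \left(1534 + 11168\right)\right) = \left(18318 - 6 \sqrt{6}\right) \left(11436 + 12702\right) = \left(18318 - 6 \sqrt{6}\right) 24138 = 442159884 - 144828 \sqrt{6}$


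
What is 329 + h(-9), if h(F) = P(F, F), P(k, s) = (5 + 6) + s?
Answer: 331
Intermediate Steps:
P(k, s) = 11 + s
h(F) = 11 + F
329 + h(-9) = 329 + (11 - 9) = 329 + 2 = 331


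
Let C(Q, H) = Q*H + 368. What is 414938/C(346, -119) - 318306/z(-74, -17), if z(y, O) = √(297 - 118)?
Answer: -207469/20403 - 318306*√179/179 ≈ -23801.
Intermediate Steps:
C(Q, H) = 368 + H*Q (C(Q, H) = H*Q + 368 = 368 + H*Q)
z(y, O) = √179
414938/C(346, -119) - 318306/z(-74, -17) = 414938/(368 - 119*346) - 318306*√179/179 = 414938/(368 - 41174) - 318306*√179/179 = 414938/(-40806) - 318306*√179/179 = 414938*(-1/40806) - 318306*√179/179 = -207469/20403 - 318306*√179/179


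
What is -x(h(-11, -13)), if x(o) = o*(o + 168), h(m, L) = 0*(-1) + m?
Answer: 1727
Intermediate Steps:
h(m, L) = m (h(m, L) = 0 + m = m)
x(o) = o*(168 + o)
-x(h(-11, -13)) = -(-11)*(168 - 11) = -(-11)*157 = -1*(-1727) = 1727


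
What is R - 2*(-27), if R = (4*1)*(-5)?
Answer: 34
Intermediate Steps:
R = -20 (R = 4*(-5) = -20)
R - 2*(-27) = -20 - 2*(-27) = -20 + 54 = 34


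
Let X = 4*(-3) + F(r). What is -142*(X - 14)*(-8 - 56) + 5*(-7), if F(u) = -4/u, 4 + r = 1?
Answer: -672617/3 ≈ -2.2421e+5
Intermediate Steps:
r = -3 (r = -4 + 1 = -3)
X = -32/3 (X = 4*(-3) - 4/(-3) = -12 - 4*(-⅓) = -12 + 4/3 = -32/3 ≈ -10.667)
-142*(X - 14)*(-8 - 56) + 5*(-7) = -142*(-32/3 - 14)*(-8 - 56) + 5*(-7) = -(-10508)*(-64)/3 - 35 = -142*4736/3 - 35 = -672512/3 - 35 = -672617/3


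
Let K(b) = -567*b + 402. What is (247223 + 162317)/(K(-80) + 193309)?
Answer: 409540/239071 ≈ 1.7130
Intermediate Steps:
K(b) = 402 - 567*b
(247223 + 162317)/(K(-80) + 193309) = (247223 + 162317)/((402 - 567*(-80)) + 193309) = 409540/((402 + 45360) + 193309) = 409540/(45762 + 193309) = 409540/239071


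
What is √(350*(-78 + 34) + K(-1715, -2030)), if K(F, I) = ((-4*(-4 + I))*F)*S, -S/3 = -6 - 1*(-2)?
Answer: 2*I*√41863570 ≈ 12940.0*I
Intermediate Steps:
S = 12 (S = -3*(-6 - 1*(-2)) = -3*(-6 + 2) = -3*(-4) = 12)
K(F, I) = 12*F*(16 - 4*I) (K(F, I) = ((-4*(-4 + I))*F)*12 = ((16 - 4*I)*F)*12 = (F*(16 - 4*I))*12 = 12*F*(16 - 4*I))
√(350*(-78 + 34) + K(-1715, -2030)) = √(350*(-78 + 34) + 48*(-1715)*(4 - 1*(-2030))) = √(350*(-44) + 48*(-1715)*(4 + 2030)) = √(-15400 + 48*(-1715)*2034) = √(-15400 - 167438880) = √(-167454280) = 2*I*√41863570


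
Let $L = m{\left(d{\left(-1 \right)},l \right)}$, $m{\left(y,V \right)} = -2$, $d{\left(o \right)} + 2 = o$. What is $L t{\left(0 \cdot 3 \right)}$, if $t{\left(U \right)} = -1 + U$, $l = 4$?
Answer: $2$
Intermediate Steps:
$d{\left(o \right)} = -2 + o$
$L = -2$
$L t{\left(0 \cdot 3 \right)} = - 2 \left(-1 + 0 \cdot 3\right) = - 2 \left(-1 + 0\right) = \left(-2\right) \left(-1\right) = 2$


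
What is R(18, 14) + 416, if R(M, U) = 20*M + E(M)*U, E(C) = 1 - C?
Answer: 538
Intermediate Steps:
R(M, U) = 20*M + U*(1 - M) (R(M, U) = 20*M + (1 - M)*U = 20*M + U*(1 - M))
R(18, 14) + 416 = (20*18 - 1*14*(-1 + 18)) + 416 = (360 - 1*14*17) + 416 = (360 - 238) + 416 = 122 + 416 = 538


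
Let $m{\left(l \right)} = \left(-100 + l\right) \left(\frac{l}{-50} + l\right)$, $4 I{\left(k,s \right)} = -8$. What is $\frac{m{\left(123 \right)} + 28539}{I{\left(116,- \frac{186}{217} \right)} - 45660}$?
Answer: $- \frac{1565571}{2283100} \approx -0.68572$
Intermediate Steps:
$I{\left(k,s \right)} = -2$ ($I{\left(k,s \right)} = \frac{1}{4} \left(-8\right) = -2$)
$m{\left(l \right)} = \frac{49 l \left(-100 + l\right)}{50}$ ($m{\left(l \right)} = \left(-100 + l\right) \left(l \left(- \frac{1}{50}\right) + l\right) = \left(-100 + l\right) \left(- \frac{l}{50} + l\right) = \left(-100 + l\right) \frac{49 l}{50} = \frac{49 l \left(-100 + l\right)}{50}$)
$\frac{m{\left(123 \right)} + 28539}{I{\left(116,- \frac{186}{217} \right)} - 45660} = \frac{\frac{49}{50} \cdot 123 \left(-100 + 123\right) + 28539}{-2 - 45660} = \frac{\frac{49}{50} \cdot 123 \cdot 23 + 28539}{-45662} = \left(\frac{138621}{50} + 28539\right) \left(- \frac{1}{45662}\right) = \frac{1565571}{50} \left(- \frac{1}{45662}\right) = - \frac{1565571}{2283100}$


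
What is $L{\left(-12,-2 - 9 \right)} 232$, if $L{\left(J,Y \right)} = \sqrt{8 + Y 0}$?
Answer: $464 \sqrt{2} \approx 656.2$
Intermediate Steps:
$L{\left(J,Y \right)} = 2 \sqrt{2}$ ($L{\left(J,Y \right)} = \sqrt{8 + 0} = \sqrt{8} = 2 \sqrt{2}$)
$L{\left(-12,-2 - 9 \right)} 232 = 2 \sqrt{2} \cdot 232 = 464 \sqrt{2}$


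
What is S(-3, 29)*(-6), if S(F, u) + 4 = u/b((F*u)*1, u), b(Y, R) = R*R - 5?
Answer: 9945/418 ≈ 23.792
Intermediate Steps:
b(Y, R) = -5 + R² (b(Y, R) = R² - 5 = -5 + R²)
S(F, u) = -4 + u/(-5 + u²)
S(-3, 29)*(-6) = (-4 + 29/(-5 + 29²))*(-6) = (-4 + 29/(-5 + 841))*(-6) = (-4 + 29/836)*(-6) = -3315/836*(-6) = 9945/418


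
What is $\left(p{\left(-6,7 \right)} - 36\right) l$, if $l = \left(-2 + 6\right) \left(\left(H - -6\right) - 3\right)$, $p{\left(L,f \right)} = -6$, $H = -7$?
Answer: $672$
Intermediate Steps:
$l = -16$ ($l = \left(-2 + 6\right) \left(\left(-7 - -6\right) - 3\right) = 4 \left(\left(-7 + 6\right) - 3\right) = 4 \left(-1 - 3\right) = 4 \left(-4\right) = -16$)
$\left(p{\left(-6,7 \right)} - 36\right) l = \left(-6 - 36\right) \left(-16\right) = \left(-42\right) \left(-16\right) = 672$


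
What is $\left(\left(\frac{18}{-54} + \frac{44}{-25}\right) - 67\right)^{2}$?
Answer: $\frac{26853124}{5625} \approx 4773.9$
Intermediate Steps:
$\left(\left(\frac{18}{-54} + \frac{44}{-25}\right) - 67\right)^{2} = \left(\left(18 \left(- \frac{1}{54}\right) + 44 \left(- \frac{1}{25}\right)\right) - 67\right)^{2} = \left(\left(- \frac{1}{3} - \frac{44}{25}\right) - 67\right)^{2} = \left(- \frac{157}{75} - 67\right)^{2} = \left(- \frac{5182}{75}\right)^{2} = \frac{26853124}{5625}$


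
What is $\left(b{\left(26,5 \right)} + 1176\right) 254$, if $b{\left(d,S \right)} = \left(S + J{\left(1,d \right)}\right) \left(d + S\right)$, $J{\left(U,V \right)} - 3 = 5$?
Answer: $401066$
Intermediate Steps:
$J{\left(U,V \right)} = 8$ ($J{\left(U,V \right)} = 3 + 5 = 8$)
$b{\left(d,S \right)} = \left(8 + S\right) \left(S + d\right)$ ($b{\left(d,S \right)} = \left(S + 8\right) \left(d + S\right) = \left(8 + S\right) \left(S + d\right)$)
$\left(b{\left(26,5 \right)} + 1176\right) 254 = \left(\left(5^{2} + 8 \cdot 5 + 8 \cdot 26 + 5 \cdot 26\right) + 1176\right) 254 = \left(\left(25 + 40 + 208 + 130\right) + 1176\right) 254 = \left(403 + 1176\right) 254 = 1579 \cdot 254 = 401066$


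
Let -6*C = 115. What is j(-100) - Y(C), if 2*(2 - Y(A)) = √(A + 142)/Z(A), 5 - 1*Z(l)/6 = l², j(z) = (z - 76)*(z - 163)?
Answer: 46286 - √4422/26090 ≈ 46286.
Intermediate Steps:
C = -115/6 (C = -⅙*115 = -115/6 ≈ -19.167)
j(z) = (-163 + z)*(-76 + z) (j(z) = (-76 + z)*(-163 + z) = (-163 + z)*(-76 + z))
Z(l) = 30 - 6*l²
Y(A) = 2 - √(142 + A)/(2*(30 - 6*A²)) (Y(A) = 2 - √(A + 142)/(2*(30 - 6*A²)) = 2 - √(142 + A)/(2*(30 - 6*A²)))
j(-100) - Y(C) = (12388 + (-100)² - 239*(-100)) - (-120 + √(142 - 115/6) + 24*(-115/6)²)/(12*(-5 + (-115/6)²)) = (12388 + 10000 + 23900) - (-120 + √(737/6) + 24*(13225/36))/(12*(-5 + 13225/36)) = 46288 - (-120 + √4422/6 + 26450/3)/(12*13045/36) = 46288 - 36*(26090/3 + √4422/6)/(12*13045) = 46288 - (2 + √4422/26090) = 46288 + (-2 - √4422/26090) = 46286 - √4422/26090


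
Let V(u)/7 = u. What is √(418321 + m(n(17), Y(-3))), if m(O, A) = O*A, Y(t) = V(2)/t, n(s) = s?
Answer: 5*√150567/3 ≈ 646.72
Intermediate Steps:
V(u) = 7*u
Y(t) = 14/t (Y(t) = (7*2)/t = 14/t)
m(O, A) = A*O
√(418321 + m(n(17), Y(-3))) = √(418321 + (14/(-3))*17) = √(418321 + (14*(-⅓))*17) = √(418321 - 14/3*17) = √(418321 - 238/3) = √(1254725/3) = 5*√150567/3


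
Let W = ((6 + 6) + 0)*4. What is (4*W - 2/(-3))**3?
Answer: 193100552/27 ≈ 7.1519e+6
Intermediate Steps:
W = 48 (W = (12 + 0)*4 = 12*4 = 48)
(4*W - 2/(-3))**3 = (4*48 - 2/(-3))**3 = (192 - 2*(-1/3))**3 = (192 + 2/3)**3 = (578/3)**3 = 193100552/27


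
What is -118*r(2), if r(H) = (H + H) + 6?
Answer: -1180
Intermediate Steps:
r(H) = 6 + 2*H (r(H) = 2*H + 6 = 6 + 2*H)
-118*r(2) = -118*(6 + 2*2) = -118*(6 + 4) = -118*10 = -1180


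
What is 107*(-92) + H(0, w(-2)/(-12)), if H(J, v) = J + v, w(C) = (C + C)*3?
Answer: -9843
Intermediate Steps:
w(C) = 6*C (w(C) = (2*C)*3 = 6*C)
107*(-92) + H(0, w(-2)/(-12)) = 107*(-92) + (0 + (6*(-2))/(-12)) = -9844 + (0 - 12*(-1/12)) = -9844 + (0 + 1) = -9844 + 1 = -9843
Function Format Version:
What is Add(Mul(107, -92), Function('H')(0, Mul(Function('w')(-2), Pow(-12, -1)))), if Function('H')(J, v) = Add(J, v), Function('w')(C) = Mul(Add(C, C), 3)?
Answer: -9843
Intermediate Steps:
Function('w')(C) = Mul(6, C) (Function('w')(C) = Mul(Mul(2, C), 3) = Mul(6, C))
Add(Mul(107, -92), Function('H')(0, Mul(Function('w')(-2), Pow(-12, -1)))) = Add(Mul(107, -92), Add(0, Mul(Mul(6, -2), Pow(-12, -1)))) = Add(-9844, Add(0, Mul(-12, Rational(-1, 12)))) = Add(-9844, Add(0, 1)) = Add(-9844, 1) = -9843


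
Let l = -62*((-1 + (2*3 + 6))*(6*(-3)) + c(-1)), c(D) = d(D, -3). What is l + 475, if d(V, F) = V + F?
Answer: 12999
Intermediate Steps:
d(V, F) = F + V
c(D) = -3 + D
l = 12524 (l = -62*((-1 + (2*3 + 6))*(6*(-3)) + (-3 - 1)) = -62*((-1 + (6 + 6))*(-18) - 4) = -62*((-1 + 12)*(-18) - 4) = -62*(11*(-18) - 4) = -62*(-198 - 4) = -62*(-202) = 12524)
l + 475 = 12524 + 475 = 12999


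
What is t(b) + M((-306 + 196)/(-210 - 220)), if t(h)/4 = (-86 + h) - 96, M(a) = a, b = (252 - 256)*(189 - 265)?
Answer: 20995/43 ≈ 488.26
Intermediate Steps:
b = 304 (b = -4*(-76) = 304)
t(h) = -728 + 4*h (t(h) = 4*((-86 + h) - 96) = 4*(-182 + h) = -728 + 4*h)
t(b) + M((-306 + 196)/(-210 - 220)) = (-728 + 4*304) + (-306 + 196)/(-210 - 220) = (-728 + 1216) - 110/(-430) = 488 - 110*(-1/430) = 488 + 11/43 = 20995/43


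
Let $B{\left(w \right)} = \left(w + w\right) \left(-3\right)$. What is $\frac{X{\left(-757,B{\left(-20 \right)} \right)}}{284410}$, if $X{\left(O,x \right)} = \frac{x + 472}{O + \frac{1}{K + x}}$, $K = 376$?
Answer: $- \frac{146816}{53393853555} \approx -2.7497 \cdot 10^{-6}$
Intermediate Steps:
$B{\left(w \right)} = - 6 w$ ($B{\left(w \right)} = 2 w \left(-3\right) = - 6 w$)
$X{\left(O,x \right)} = \frac{472 + x}{O + \frac{1}{376 + x}}$ ($X{\left(O,x \right)} = \frac{x + 472}{O + \frac{1}{376 + x}} = \frac{472 + x}{O + \frac{1}{376 + x}}$)
$\frac{X{\left(-757,B{\left(-20 \right)} \right)}}{284410} = \frac{\frac{1}{1 + 376 \left(-757\right) - 757 \left(\left(-6\right) \left(-20\right)\right)} \left(177472 + \left(\left(-6\right) \left(-20\right)\right)^{2} + 848 \left(\left(-6\right) \left(-20\right)\right)\right)}{284410} = \frac{177472 + 120^{2} + 848 \cdot 120}{1 - 284632 - 90840} \cdot \frac{1}{284410} = \frac{177472 + 14400 + 101760}{1 - 284632 - 90840} \cdot \frac{1}{284410} = \frac{1}{-375471} \cdot 293632 \cdot \frac{1}{284410} = \left(- \frac{1}{375471}\right) 293632 \cdot \frac{1}{284410} = \left(- \frac{293632}{375471}\right) \frac{1}{284410} = - \frac{146816}{53393853555}$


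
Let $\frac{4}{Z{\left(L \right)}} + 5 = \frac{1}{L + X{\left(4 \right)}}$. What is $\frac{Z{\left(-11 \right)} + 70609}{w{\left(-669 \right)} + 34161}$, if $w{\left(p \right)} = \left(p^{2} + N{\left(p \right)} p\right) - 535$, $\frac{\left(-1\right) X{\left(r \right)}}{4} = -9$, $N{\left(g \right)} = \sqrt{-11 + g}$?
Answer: $\frac{1053248089698}{7187203383919} + \frac{2928686652 i \sqrt{170}}{7187203383919} \approx 0.14654 + 0.005313 i$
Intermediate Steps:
$X{\left(r \right)} = 36$ ($X{\left(r \right)} = \left(-4\right) \left(-9\right) = 36$)
$w{\left(p \right)} = -535 + p^{2} + p \sqrt{-11 + p}$ ($w{\left(p \right)} = \left(p^{2} + \sqrt{-11 + p} p\right) - 535 = \left(p^{2} + p \sqrt{-11 + p}\right) - 535 = -535 + p^{2} + p \sqrt{-11 + p}$)
$Z{\left(L \right)} = \frac{4}{-5 + \frac{1}{36 + L}}$ ($Z{\left(L \right)} = \frac{4}{-5 + \frac{1}{L + 36}} = \frac{4}{-5 + \frac{1}{36 + L}}$)
$\frac{Z{\left(-11 \right)} + 70609}{w{\left(-669 \right)} + 34161} = \frac{\frac{4 \left(-36 - -11\right)}{179 + 5 \left(-11\right)} + 70609}{\left(-535 + \left(-669\right)^{2} - 669 \sqrt{-11 - 669}\right) + 34161} = \frac{\frac{4 \left(-36 + 11\right)}{179 - 55} + 70609}{\left(-535 + 447561 - 669 \sqrt{-680}\right) + 34161} = \frac{4 \cdot \frac{1}{124} \left(-25\right) + 70609}{\left(-535 + 447561 - 669 \cdot 2 i \sqrt{170}\right) + 34161} = \frac{4 \cdot \frac{1}{124} \left(-25\right) + 70609}{\left(-535 + 447561 - 1338 i \sqrt{170}\right) + 34161} = \frac{- \frac{25}{31} + 70609}{\left(447026 - 1338 i \sqrt{170}\right) + 34161} = \frac{2188854}{31 \left(481187 - 1338 i \sqrt{170}\right)}$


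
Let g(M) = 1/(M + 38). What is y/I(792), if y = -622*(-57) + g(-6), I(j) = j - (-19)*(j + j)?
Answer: 103139/89856 ≈ 1.1478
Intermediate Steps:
g(M) = 1/(38 + M)
I(j) = 39*j (I(j) = j - (-19)*2*j = j - (-38)*j = j + 38*j = 39*j)
y = 1134529/32 (y = -622*(-57) + 1/(38 - 6) = 35454 + 1/32 = 1134529/32 ≈ 35454.)
y/I(792) = 1134529/(32*((39*792))) = (1134529/32)/30888 = (1134529/32)*(1/30888) = 103139/89856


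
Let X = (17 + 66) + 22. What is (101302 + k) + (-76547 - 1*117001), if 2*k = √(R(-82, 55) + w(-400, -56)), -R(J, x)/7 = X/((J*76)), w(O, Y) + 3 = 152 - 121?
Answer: -92246 + √273009898/6232 ≈ -92243.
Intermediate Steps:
X = 105 (X = 83 + 22 = 105)
w(O, Y) = 28 (w(O, Y) = -3 + (152 - 121) = -3 + 31 = 28)
R(J, x) = -735/(76*J) (R(J, x) = -735/(J*76) = -735/(76*J))
k = √273009898/6232 (k = √(-735/76/(-82) + 28)/2 = √(-735/76*(-1/82) + 28)/2 = √(735/6232 + 28)/2 = √(175231/6232)/2 = (√273009898/3116)/2 = √273009898/6232 ≈ 2.6513)
(101302 + k) + (-76547 - 1*117001) = (101302 + √273009898/6232) + (-76547 - 1*117001) = (101302 + √273009898/6232) + (-76547 - 117001) = (101302 + √273009898/6232) - 193548 = -92246 + √273009898/6232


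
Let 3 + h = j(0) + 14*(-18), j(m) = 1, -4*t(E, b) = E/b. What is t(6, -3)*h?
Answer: -127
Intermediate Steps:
t(E, b) = -E/(4*b)
h = -254 (h = -3 + (1 + 14*(-18)) = -3 + (1 - 252) = -3 - 251 = -254)
t(6, -3)*h = -1/4*6/(-3)*(-254) = -1/4*6*(-1/3)*(-254) = (1/2)*(-254) = -127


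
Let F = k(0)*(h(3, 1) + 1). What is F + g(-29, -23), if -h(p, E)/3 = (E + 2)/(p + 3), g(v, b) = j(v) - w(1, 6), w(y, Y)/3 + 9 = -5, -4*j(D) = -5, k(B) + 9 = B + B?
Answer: 191/4 ≈ 47.750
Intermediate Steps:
k(B) = -9 + 2*B (k(B) = -9 + (B + B) = -9 + 2*B)
j(D) = 5/4 (j(D) = -¼*(-5) = 5/4)
w(y, Y) = -42 (w(y, Y) = -27 + 3*(-5) = -27 - 15 = -42)
g(v, b) = 173/4 (g(v, b) = 5/4 - 1*(-42) = 5/4 + 42 = 173/4)
h(p, E) = -3*(2 + E)/(3 + p) (h(p, E) = -3*(E + 2)/(p + 3) = -3*(2 + E)/(3 + p))
F = 9/2 (F = (-9 + 2*0)*(3*(-2 - 1*1)/(3 + 3) + 1) = (-9 + 0)*(3*(-2 - 1)/6 + 1) = -9*(3*(⅙)*(-3) + 1) = -9*(-3/2 + 1) = -9*(-½) = 9/2 ≈ 4.5000)
F + g(-29, -23) = 9/2 + 173/4 = 191/4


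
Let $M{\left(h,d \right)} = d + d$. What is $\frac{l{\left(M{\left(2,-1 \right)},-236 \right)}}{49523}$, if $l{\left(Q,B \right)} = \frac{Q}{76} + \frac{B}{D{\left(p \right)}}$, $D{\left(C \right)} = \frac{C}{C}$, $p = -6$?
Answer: $- \frac{8969}{1881874} \approx -0.004766$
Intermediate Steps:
$M{\left(h,d \right)} = 2 d$
$D{\left(C \right)} = 1$
$l{\left(Q,B \right)} = B + \frac{Q}{76}$ ($l{\left(Q,B \right)} = \frac{Q}{76} + \frac{B}{1} = Q \frac{1}{76} + B 1 = \frac{Q}{76} + B = B + \frac{Q}{76}$)
$\frac{l{\left(M{\left(2,-1 \right)},-236 \right)}}{49523} = \frac{-236 + \frac{2 \left(-1\right)}{76}}{49523} = \left(-236 + \frac{1}{76} \left(-2\right)\right) \frac{1}{49523} = \left(-236 - \frac{1}{38}\right) \frac{1}{49523} = \left(- \frac{8969}{38}\right) \frac{1}{49523} = - \frac{8969}{1881874}$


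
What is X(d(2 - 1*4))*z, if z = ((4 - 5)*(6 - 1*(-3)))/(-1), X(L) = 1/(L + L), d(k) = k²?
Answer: 9/8 ≈ 1.1250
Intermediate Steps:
X(L) = 1/(2*L)
z = 9 (z = -(6 + 3)*(-1) = -1*9*(-1) = -9*(-1) = 9)
X(d(2 - 1*4))*z = (1/(2*((2 - 1*4)²)))*9 = (1/(2*((2 - 4)²)))*9 = (1/(2*((-2)²)))*9 = ((½)/4)*9 = ((½)*(¼))*9 = (⅛)*9 = 9/8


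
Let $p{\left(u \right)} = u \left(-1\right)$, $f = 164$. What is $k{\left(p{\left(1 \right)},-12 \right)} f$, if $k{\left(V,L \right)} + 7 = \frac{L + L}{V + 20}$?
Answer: $- \frac{25748}{19} \approx -1355.2$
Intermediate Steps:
$p{\left(u \right)} = - u$
$k{\left(V,L \right)} = -7 + \frac{2 L}{20 + V}$ ($k{\left(V,L \right)} = -7 + \frac{L + L}{V + 20} = -7 + \frac{2 L}{20 + V}$)
$k{\left(p{\left(1 \right)},-12 \right)} f = \frac{-140 - 7 \left(\left(-1\right) 1\right) + 2 \left(-12\right)}{20 - 1} \cdot 164 = \frac{-140 - -7 - 24}{20 - 1} \cdot 164 = \frac{-140 + 7 - 24}{19} \cdot 164 = \frac{1}{19} \left(-157\right) 164 = \left(- \frac{157}{19}\right) 164 = - \frac{25748}{19}$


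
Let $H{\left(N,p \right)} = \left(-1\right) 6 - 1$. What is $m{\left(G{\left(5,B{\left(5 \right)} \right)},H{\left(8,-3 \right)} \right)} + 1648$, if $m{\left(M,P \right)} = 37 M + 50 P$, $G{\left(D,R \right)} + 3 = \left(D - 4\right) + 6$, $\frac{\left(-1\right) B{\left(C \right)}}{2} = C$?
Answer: $1446$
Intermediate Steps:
$H{\left(N,p \right)} = -7$ ($H{\left(N,p \right)} = -6 - 1 = -7$)
$B{\left(C \right)} = - 2 C$
$G{\left(D,R \right)} = -1 + D$ ($G{\left(D,R \right)} = -3 + \left(\left(D - 4\right) + 6\right) = -3 + \left(\left(-4 + D\right) + 6\right) = -3 + \left(2 + D\right) = -1 + D$)
$m{\left(G{\left(5,B{\left(5 \right)} \right)},H{\left(8,-3 \right)} \right)} + 1648 = \left(37 \left(-1 + 5\right) + 50 \left(-7\right)\right) + 1648 = \left(37 \cdot 4 - 350\right) + 1648 = \left(148 - 350\right) + 1648 = -202 + 1648 = 1446$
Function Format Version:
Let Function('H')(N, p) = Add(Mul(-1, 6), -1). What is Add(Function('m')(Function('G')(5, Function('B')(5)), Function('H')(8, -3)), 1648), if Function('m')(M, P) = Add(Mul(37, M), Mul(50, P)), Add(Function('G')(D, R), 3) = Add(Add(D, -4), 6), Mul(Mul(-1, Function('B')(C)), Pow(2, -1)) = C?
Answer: 1446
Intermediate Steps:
Function('H')(N, p) = -7 (Function('H')(N, p) = Add(-6, -1) = -7)
Function('B')(C) = Mul(-2, C)
Function('G')(D, R) = Add(-1, D) (Function('G')(D, R) = Add(-3, Add(Add(D, -4), 6)) = Add(-3, Add(Add(-4, D), 6)) = Add(-3, Add(2, D)) = Add(-1, D))
Add(Function('m')(Function('G')(5, Function('B')(5)), Function('H')(8, -3)), 1648) = Add(Add(Mul(37, Add(-1, 5)), Mul(50, -7)), 1648) = Add(Add(Mul(37, 4), -350), 1648) = Add(Add(148, -350), 1648) = Add(-202, 1648) = 1446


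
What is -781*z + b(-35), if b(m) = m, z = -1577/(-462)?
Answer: -113437/42 ≈ -2700.9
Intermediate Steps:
z = 1577/462 (z = -1577*(-1/462) = 1577/462 ≈ 3.4134)
-781*z + b(-35) = -781*1577/462 - 35 = -111967/42 - 35 = -113437/42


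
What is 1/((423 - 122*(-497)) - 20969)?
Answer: 1/40088 ≈ 2.4945e-5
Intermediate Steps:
1/((423 - 122*(-497)) - 20969) = 1/((423 + 60634) - 20969) = 1/(61057 - 20969) = 1/40088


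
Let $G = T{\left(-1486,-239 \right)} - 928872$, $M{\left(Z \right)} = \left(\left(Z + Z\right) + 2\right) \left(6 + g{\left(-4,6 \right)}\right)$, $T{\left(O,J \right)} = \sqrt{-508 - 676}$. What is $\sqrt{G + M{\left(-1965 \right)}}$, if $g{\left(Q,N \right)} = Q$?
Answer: $2 \sqrt{-234182 + i \sqrt{74}} \approx 0.017776 + 967.85 i$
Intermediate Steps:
$T{\left(O,J \right)} = 4 i \sqrt{74}$ ($T{\left(O,J \right)} = \sqrt{-1184} = 4 i \sqrt{74}$)
$M{\left(Z \right)} = 4 + 4 Z$ ($M{\left(Z \right)} = \left(\left(Z + Z\right) + 2\right) \left(6 - 4\right) = \left(2 Z + 2\right) 2 = \left(2 + 2 Z\right) 2 = 4 + 4 Z$)
$G = -928872 + 4 i \sqrt{74}$ ($G = 4 i \sqrt{74} - 928872 = -928872 + 4 i \sqrt{74} \approx -9.2887 \cdot 10^{5} + 34.409 i$)
$\sqrt{G + M{\left(-1965 \right)}} = \sqrt{\left(-928872 + 4 i \sqrt{74}\right) + \left(4 + 4 \left(-1965\right)\right)} = \sqrt{\left(-928872 + 4 i \sqrt{74}\right) + \left(4 - 7860\right)} = \sqrt{\left(-928872 + 4 i \sqrt{74}\right) - 7856} = \sqrt{-936728 + 4 i \sqrt{74}}$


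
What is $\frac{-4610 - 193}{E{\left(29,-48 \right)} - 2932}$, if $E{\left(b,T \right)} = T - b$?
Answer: $\frac{1601}{1003} \approx 1.5962$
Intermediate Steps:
$\frac{-4610 - 193}{E{\left(29,-48 \right)} - 2932} = \frac{-4610 - 193}{\left(-48 - 29\right) - 2932} = - \frac{4803}{\left(-48 - 29\right) - 2932} = - \frac{4803}{-77 - 2932} = - \frac{4803}{-3009} = \left(-4803\right) \left(- \frac{1}{3009}\right) = \frac{1601}{1003}$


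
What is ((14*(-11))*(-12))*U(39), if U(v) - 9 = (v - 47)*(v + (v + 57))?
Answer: -1979208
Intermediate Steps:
U(v) = 9 + (-47 + v)*(57 + 2*v) (U(v) = 9 + (v - 47)*(v + (v + 57)) = 9 + (-47 + v)*(v + (57 + v)) = 9 + (-47 + v)*(57 + 2*v))
((14*(-11))*(-12))*U(39) = ((14*(-11))*(-12))*(-2670 - 37*39 + 2*39²) = (-154*(-12))*(-2670 - 1443 + 2*1521) = 1848*(-2670 - 1443 + 3042) = 1848*(-1071) = -1979208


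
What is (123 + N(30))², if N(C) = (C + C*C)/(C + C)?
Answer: 76729/4 ≈ 19182.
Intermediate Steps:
N(C) = (C + C²)/(2*C) (N(C) = (C + C²)/((2*C)) = (C + C²)*(1/(2*C)) = (C + C²)/(2*C))
(123 + N(30))² = (123 + (½ + (½)*30))² = (123 + (½ + 15))² = (123 + 31/2)² = (277/2)² = 76729/4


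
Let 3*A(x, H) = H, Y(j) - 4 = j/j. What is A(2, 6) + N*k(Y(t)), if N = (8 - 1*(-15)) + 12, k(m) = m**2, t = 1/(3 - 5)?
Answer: 877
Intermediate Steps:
t = -1/2 (t = 1/(-2) = -1/2 ≈ -0.50000)
Y(j) = 5 (Y(j) = 4 + j/j = 4 + 1 = 5)
A(x, H) = H/3
N = 35 (N = (8 + 15) + 12 = 23 + 12 = 35)
A(2, 6) + N*k(Y(t)) = (1/3)*6 + 35*5**2 = 2 + 35*25 = 2 + 875 = 877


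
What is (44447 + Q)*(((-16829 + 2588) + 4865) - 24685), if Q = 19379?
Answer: -2173977386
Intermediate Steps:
(44447 + Q)*(((-16829 + 2588) + 4865) - 24685) = (44447 + 19379)*(((-16829 + 2588) + 4865) - 24685) = 63826*((-14241 + 4865) - 24685) = 63826*(-9376 - 24685) = 63826*(-34061) = -2173977386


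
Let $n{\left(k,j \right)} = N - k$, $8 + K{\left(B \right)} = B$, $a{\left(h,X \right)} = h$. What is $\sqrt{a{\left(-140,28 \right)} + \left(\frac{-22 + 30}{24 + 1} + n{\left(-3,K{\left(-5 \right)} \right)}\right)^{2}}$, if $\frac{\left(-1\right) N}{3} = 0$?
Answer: $\frac{i \sqrt{80611}}{25} \approx 11.357 i$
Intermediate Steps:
$N = 0$ ($N = \left(-3\right) 0 = 0$)
$K{\left(B \right)} = -8 + B$
$n{\left(k,j \right)} = - k$ ($n{\left(k,j \right)} = 0 - k = - k$)
$\sqrt{a{\left(-140,28 \right)} + \left(\frac{-22 + 30}{24 + 1} + n{\left(-3,K{\left(-5 \right)} \right)}\right)^{2}} = \sqrt{-140 + \left(\frac{-22 + 30}{24 + 1} - -3\right)^{2}} = \sqrt{-140 + \left(\frac{8}{25} + 3\right)^{2}} = \sqrt{-140 + \left(\frac{83}{25}\right)^{2}} = \sqrt{-140 + \frac{6889}{625}} = \sqrt{- \frac{80611}{625}} = \frac{i \sqrt{80611}}{25}$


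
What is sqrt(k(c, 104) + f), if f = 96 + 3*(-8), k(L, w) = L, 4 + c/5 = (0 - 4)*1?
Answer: 4*sqrt(2) ≈ 5.6569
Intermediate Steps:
c = -40 (c = -20 + 5*((0 - 4)*1) = -20 + 5*(-4*1) = -20 + 5*(-4) = -20 - 20 = -40)
f = 72 (f = 96 - 24 = 72)
sqrt(k(c, 104) + f) = sqrt(-40 + 72) = sqrt(32) = 4*sqrt(2)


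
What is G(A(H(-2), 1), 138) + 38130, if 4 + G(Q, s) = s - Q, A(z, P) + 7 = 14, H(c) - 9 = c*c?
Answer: 38257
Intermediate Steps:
H(c) = 9 + c² (H(c) = 9 + c*c = 9 + c²)
A(z, P) = 7 (A(z, P) = -7 + 14 = 7)
G(Q, s) = -4 + s - Q (G(Q, s) = -4 + (s - Q) = -4 + s - Q)
G(A(H(-2), 1), 138) + 38130 = (-4 + 138 - 1*7) + 38130 = (-4 + 138 - 7) + 38130 = 127 + 38130 = 38257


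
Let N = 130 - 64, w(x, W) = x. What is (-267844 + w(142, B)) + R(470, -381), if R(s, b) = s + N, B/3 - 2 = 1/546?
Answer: -267166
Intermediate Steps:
B = 1093/182 (B = 6 + 3/546 = 6 + 3*(1/546) = 6 + 1/182 = 1093/182 ≈ 6.0055)
N = 66
R(s, b) = 66 + s (R(s, b) = s + 66 = 66 + s)
(-267844 + w(142, B)) + R(470, -381) = (-267844 + 142) + (66 + 470) = -267702 + 536 = -267166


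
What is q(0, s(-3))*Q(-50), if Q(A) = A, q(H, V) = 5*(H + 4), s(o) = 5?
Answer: -1000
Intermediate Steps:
q(H, V) = 20 + 5*H (q(H, V) = 5*(4 + H) = 20 + 5*H)
q(0, s(-3))*Q(-50) = (20 + 5*0)*(-50) = (20 + 0)*(-50) = 20*(-50) = -1000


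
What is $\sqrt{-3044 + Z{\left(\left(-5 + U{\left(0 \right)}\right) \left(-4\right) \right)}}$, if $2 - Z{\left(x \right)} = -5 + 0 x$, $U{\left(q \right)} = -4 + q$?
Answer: $i \sqrt{3037} \approx 55.109 i$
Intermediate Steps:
$Z{\left(x \right)} = 7$ ($Z{\left(x \right)} = 2 - \left(-5 + 0 x\right) = 2 - \left(-5 + 0\right) = 2 - -5 = 2 + 5 = 7$)
$\sqrt{-3044 + Z{\left(\left(-5 + U{\left(0 \right)}\right) \left(-4\right) \right)}} = \sqrt{-3044 + 7} = \sqrt{-3037} = i \sqrt{3037}$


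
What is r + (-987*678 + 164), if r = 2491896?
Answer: 1822874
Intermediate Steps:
r + (-987*678 + 164) = 2491896 + (-987*678 + 164) = 2491896 + (-669186 + 164) = 2491896 - 669022 = 1822874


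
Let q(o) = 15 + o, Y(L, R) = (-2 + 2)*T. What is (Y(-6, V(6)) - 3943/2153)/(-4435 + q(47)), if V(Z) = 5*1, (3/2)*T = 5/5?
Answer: 3943/9415069 ≈ 0.00041880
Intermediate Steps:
T = ⅔ (T = 2*(5/5)/3 = 2*(5*(⅕))/3 = (⅔)*1 = ⅔ ≈ 0.66667)
V(Z) = 5
Y(L, R) = 0 (Y(L, R) = (-2 + 2)*(⅔) = 0*(⅔) = 0)
(Y(-6, V(6)) - 3943/2153)/(-4435 + q(47)) = (0 - 3943/2153)/(-4435 + (15 + 47)) = (0 - 3943*1/2153)/(-4435 + 62) = (0 - 3943/2153)/(-4373) = -3943/2153*(-1/4373) = 3943/9415069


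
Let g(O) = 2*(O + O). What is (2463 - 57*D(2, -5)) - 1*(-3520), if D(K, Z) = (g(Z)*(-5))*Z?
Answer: 34483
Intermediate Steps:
g(O) = 4*O (g(O) = 2*(2*O) = 4*O)
D(K, Z) = -20*Z² (D(K, Z) = ((4*Z)*(-5))*Z = (-20*Z)*Z = -20*Z²)
(2463 - 57*D(2, -5)) - 1*(-3520) = (2463 - 57*(-20*(-5)²)) - 1*(-3520) = (2463 - 57*(-20*25)) + 3520 = (2463 - 57*(-500)) + 3520 = (2463 - 1*(-28500)) + 3520 = (2463 + 28500) + 3520 = 30963 + 3520 = 34483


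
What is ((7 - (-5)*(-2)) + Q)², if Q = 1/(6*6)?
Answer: 11449/1296 ≈ 8.8341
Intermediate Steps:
Q = 1/36 ≈ 0.027778
((7 - (-5)*(-2)) + Q)² = ((7 - (-5)*(-2)) + 1/36)² = ((7 - 5*2) + 1/36)² = ((7 - 10) + 1/36)² = (-3 + 1/36)² = (-107/36)² = 11449/1296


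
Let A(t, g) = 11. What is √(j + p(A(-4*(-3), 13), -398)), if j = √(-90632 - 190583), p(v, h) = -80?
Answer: √(-80 + I*√281215) ≈ 15.105 + 17.554*I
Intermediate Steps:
j = I*√281215 (j = √(-281215) = I*√281215 ≈ 530.3*I)
√(j + p(A(-4*(-3), 13), -398)) = √(I*√281215 - 80) = √(-80 + I*√281215)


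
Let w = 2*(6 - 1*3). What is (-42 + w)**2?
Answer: 1296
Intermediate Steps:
w = 6 (w = 2*(6 - 3) = 2*3 = 6)
(-42 + w)**2 = (-42 + 6)**2 = (-36)**2 = 1296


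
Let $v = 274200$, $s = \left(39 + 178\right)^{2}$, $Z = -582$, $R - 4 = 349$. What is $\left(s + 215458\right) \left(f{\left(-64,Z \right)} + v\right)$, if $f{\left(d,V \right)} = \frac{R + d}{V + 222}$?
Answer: $\frac{25916463587917}{360} \approx 7.199 \cdot 10^{10}$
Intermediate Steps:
$R = 353$ ($R = 4 + 349 = 353$)
$f{\left(d,V \right)} = \frac{353 + d}{222 + V}$ ($f{\left(d,V \right)} = \frac{353 + d}{V + 222} = \frac{353 + d}{222 + V}$)
$s = 47089$ ($s = 217^{2} = 47089$)
$\left(s + 215458\right) \left(f{\left(-64,Z \right)} + v\right) = \left(47089 + 215458\right) \left(\frac{353 - 64}{222 - 582} + 274200\right) = 262547 \left(\frac{1}{-360} \cdot 289 + 274200\right) = 262547 \left(\left(- \frac{1}{360}\right) 289 + 274200\right) = 262547 \left(- \frac{289}{360} + 274200\right) = 262547 \cdot \frac{98711711}{360} = \frac{25916463587917}{360}$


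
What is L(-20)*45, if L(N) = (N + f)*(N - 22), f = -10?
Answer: 56700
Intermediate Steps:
L(N) = (-22 + N)*(-10 + N) (L(N) = (N - 10)*(N - 22) = (-10 + N)*(-22 + N) = (-22 + N)*(-10 + N))
L(-20)*45 = (220 + (-20)**2 - 32*(-20))*45 = (220 + 400 + 640)*45 = 1260*45 = 56700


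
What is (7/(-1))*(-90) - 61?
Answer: 569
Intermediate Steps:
(7/(-1))*(-90) - 61 = -1*7*(-90) - 61 = -7*(-90) - 61 = 630 - 61 = 569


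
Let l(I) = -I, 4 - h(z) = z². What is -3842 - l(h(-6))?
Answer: -3874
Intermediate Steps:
h(z) = 4 - z²
-3842 - l(h(-6)) = -3842 - (-1)*(4 - 1*(-6)²) = -3842 - (-1)*(4 - 1*36) = -3842 - (-1)*(4 - 36) = -3842 - (-1)*(-32) = -3842 - 1*32 = -3842 - 32 = -3874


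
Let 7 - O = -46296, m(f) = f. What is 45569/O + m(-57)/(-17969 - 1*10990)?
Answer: 440757314/446962859 ≈ 0.98612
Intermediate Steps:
O = 46303 (O = 7 - 1*(-46296) = 7 + 46296 = 46303)
45569/O + m(-57)/(-17969 - 1*10990) = 45569/46303 - 57/(-17969 - 1*10990) = 45569*(1/46303) - 57/(-17969 - 10990) = 45569/46303 - 57/(-28959) = 45569/46303 - 57*(-1/28959) = 45569/46303 + 19/9653 = 440757314/446962859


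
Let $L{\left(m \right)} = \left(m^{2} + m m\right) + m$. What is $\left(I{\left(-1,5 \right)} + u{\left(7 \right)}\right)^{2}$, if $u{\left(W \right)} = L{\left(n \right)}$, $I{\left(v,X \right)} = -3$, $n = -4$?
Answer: $625$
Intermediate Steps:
$L{\left(m \right)} = m + 2 m^{2}$ ($L{\left(m \right)} = \left(m^{2} + m^{2}\right) + m = 2 m^{2} + m = m + 2 m^{2}$)
$u{\left(W \right)} = 28$ ($u{\left(W \right)} = - 4 \left(1 + 2 \left(-4\right)\right) = - 4 \left(1 - 8\right) = \left(-4\right) \left(-7\right) = 28$)
$\left(I{\left(-1,5 \right)} + u{\left(7 \right)}\right)^{2} = \left(-3 + 28\right)^{2} = 25^{2} = 625$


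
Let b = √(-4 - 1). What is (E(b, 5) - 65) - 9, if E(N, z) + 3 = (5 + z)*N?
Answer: -77 + 10*I*√5 ≈ -77.0 + 22.361*I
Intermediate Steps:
b = I*√5 (b = √(-5) = I*√5 ≈ 2.2361*I)
E(N, z) = -3 + N*(5 + z) (E(N, z) = -3 + (5 + z)*N = -3 + N*(5 + z))
(E(b, 5) - 65) - 9 = ((-3 + 5*(I*√5) + (I*√5)*5) - 65) - 9 = ((-3 + 5*I*√5 + 5*I*√5) - 65) - 9 = ((-3 + 10*I*√5) - 65) - 9 = (-68 + 10*I*√5) - 9 = -77 + 10*I*√5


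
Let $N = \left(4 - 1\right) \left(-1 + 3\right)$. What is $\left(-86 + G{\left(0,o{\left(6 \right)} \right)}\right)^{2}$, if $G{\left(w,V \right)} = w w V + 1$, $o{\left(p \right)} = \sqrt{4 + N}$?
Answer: $7225$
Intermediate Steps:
$N = 6$ ($N = \left(4 + \left(-4 + 3\right)\right) 2 = \left(4 - 1\right) 2 = 3 \cdot 2 = 6$)
$o{\left(p \right)} = \sqrt{10}$ ($o{\left(p \right)} = \sqrt{4 + 6} = \sqrt{10}$)
$G{\left(w,V \right)} = 1 + V w^{2}$ ($G{\left(w,V \right)} = w^{2} V + 1 = V w^{2} + 1 = 1 + V w^{2}$)
$\left(-86 + G{\left(0,o{\left(6 \right)} \right)}\right)^{2} = \left(-86 + \left(1 + \sqrt{10} \cdot 0^{2}\right)\right)^{2} = \left(-86 + \left(1 + \sqrt{10} \cdot 0\right)\right)^{2} = \left(-86 + \left(1 + 0\right)\right)^{2} = \left(-86 + 1\right)^{2} = \left(-85\right)^{2} = 7225$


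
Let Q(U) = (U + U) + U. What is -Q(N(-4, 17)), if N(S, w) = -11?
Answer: 33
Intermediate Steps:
Q(U) = 3*U (Q(U) = 2*U + U = 3*U)
-Q(N(-4, 17)) = -3*(-11) = -1*(-33) = 33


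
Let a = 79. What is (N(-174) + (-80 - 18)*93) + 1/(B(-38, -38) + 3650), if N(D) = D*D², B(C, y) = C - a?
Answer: -18644128553/3533 ≈ -5.2771e+6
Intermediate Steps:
B(C, y) = -79 + C (B(C, y) = C - 1*79 = C - 79 = -79 + C)
N(D) = D³
(N(-174) + (-80 - 18)*93) + 1/(B(-38, -38) + 3650) = ((-174)³ + (-80 - 18)*93) + 1/((-79 - 38) + 3650) = (-5268024 - 98*93) + 1/(-117 + 3650) = (-5268024 - 9114) + 1/3533 = -5277138 + 1/3533 = -18644128553/3533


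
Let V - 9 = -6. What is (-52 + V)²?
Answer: 2401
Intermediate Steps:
V = 3 (V = 9 - 6 = 3)
(-52 + V)² = (-52 + 3)² = (-49)² = 2401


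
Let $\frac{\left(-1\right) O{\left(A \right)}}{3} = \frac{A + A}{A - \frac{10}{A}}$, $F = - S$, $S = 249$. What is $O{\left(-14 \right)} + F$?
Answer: $- \frac{7915}{31} \approx -255.32$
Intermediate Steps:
$F = -249$ ($F = \left(-1\right) 249 = -249$)
$O{\left(A \right)} = - \frac{6 A}{A - \frac{10}{A}}$ ($O{\left(A \right)} = - 3 \frac{A + A}{A - \frac{10}{A}} = - 3 \frac{2 A}{A - \frac{10}{A}} = - \frac{6 A}{A - \frac{10}{A}}$)
$O{\left(-14 \right)} + F = - \frac{6 \left(-14\right)^{2}}{-10 + \left(-14\right)^{2}} - 249 = \left(-6\right) 196 \frac{1}{-10 + 196} - 249 = \left(-6\right) 196 \cdot \frac{1}{186} - 249 = - \frac{196}{31} - 249 = - \frac{7915}{31}$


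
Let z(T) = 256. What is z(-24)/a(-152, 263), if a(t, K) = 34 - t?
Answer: 128/93 ≈ 1.3763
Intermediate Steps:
z(-24)/a(-152, 263) = 256/(34 - 1*(-152)) = 256/(34 + 152) = 256/186 = 256*(1/186) = 128/93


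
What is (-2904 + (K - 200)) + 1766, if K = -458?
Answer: -1796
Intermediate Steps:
(-2904 + (K - 200)) + 1766 = (-2904 + (-458 - 200)) + 1766 = (-2904 - 658) + 1766 = -3562 + 1766 = -1796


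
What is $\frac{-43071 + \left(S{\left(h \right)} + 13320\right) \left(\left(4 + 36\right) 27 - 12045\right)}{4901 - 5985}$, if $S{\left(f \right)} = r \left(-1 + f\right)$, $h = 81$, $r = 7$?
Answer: $\frac{152237271}{1084} \approx 1.4044 \cdot 10^{5}$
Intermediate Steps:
$S{\left(f \right)} = -7 + 7 f$ ($S{\left(f \right)} = 7 \left(-1 + f\right) = -7 + 7 f$)
$\frac{-43071 + \left(S{\left(h \right)} + 13320\right) \left(\left(4 + 36\right) 27 - 12045\right)}{4901 - 5985} = \frac{-43071 + \left(\left(-7 + 7 \cdot 81\right) + 13320\right) \left(\left(4 + 36\right) 27 - 12045\right)}{4901 - 5985} = \frac{-43071 + \left(\left(-7 + 567\right) + 13320\right) \left(40 \cdot 27 - 12045\right)}{-1084} = \left(-43071 + \left(560 + 13320\right) \left(1080 - 12045\right)\right) \left(- \frac{1}{1084}\right) = \left(-43071 + 13880 \left(-10965\right)\right) \left(- \frac{1}{1084}\right) = \left(-43071 - 152194200\right) \left(- \frac{1}{1084}\right) = \left(-152237271\right) \left(- \frac{1}{1084}\right) = \frac{152237271}{1084}$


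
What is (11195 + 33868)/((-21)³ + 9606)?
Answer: 15021/115 ≈ 130.62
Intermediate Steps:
(11195 + 33868)/((-21)³ + 9606) = 45063/(-9261 + 9606) = 45063/345 = 45063*(1/345) = 15021/115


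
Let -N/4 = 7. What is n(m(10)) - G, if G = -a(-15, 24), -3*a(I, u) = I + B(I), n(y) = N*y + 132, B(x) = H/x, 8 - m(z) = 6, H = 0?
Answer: 81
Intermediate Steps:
m(z) = 2 (m(z) = 8 - 1*6 = 8 - 6 = 2)
B(x) = 0 (B(x) = 0/x = 0)
N = -28 (N = -4*7 = -28)
n(y) = 132 - 28*y (n(y) = -28*y + 132 = 132 - 28*y)
a(I, u) = -I/3 (a(I, u) = -(I + 0)/3 = -I/3)
G = -5 (G = -(-1)*(-15)/3 = -1*5 = -5)
n(m(10)) - G = (132 - 28*2) - 1*(-5) = (132 - 56) + 5 = 76 + 5 = 81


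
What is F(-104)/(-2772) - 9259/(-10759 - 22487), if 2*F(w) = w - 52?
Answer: 392488/1279971 ≈ 0.30664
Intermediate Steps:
F(w) = -26 + w/2 (F(w) = (w - 52)/2 = (-52 + w)/2 = -26 + w/2)
F(-104)/(-2772) - 9259/(-10759 - 22487) = (-26 + (1/2)*(-104))/(-2772) - 9259/(-10759 - 22487) = (-26 - 52)*(-1/2772) - 9259/(-33246) = -78*(-1/2772) - 9259*(-1/33246) = 13/462 + 9259/33246 = 392488/1279971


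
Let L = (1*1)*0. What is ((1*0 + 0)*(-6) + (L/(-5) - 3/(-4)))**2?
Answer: 9/16 ≈ 0.56250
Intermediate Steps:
L = 0 (L = 1*0 = 0)
((1*0 + 0)*(-6) + (L/(-5) - 3/(-4)))**2 = ((1*0 + 0)*(-6) + (0/(-5) - 3/(-4)))**2 = ((0 + 0)*(-6) + (0*(-1/5) - 3*(-1/4)))**2 = (0*(-6) + (0 + 3/4))**2 = (0 + 3/4)**2 = (3/4)**2 = 9/16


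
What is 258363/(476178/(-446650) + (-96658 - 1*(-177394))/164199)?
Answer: -3158034822792675/7021202837 ≈ -4.4979e+5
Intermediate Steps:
258363/(476178/(-446650) + (-96658 - 1*(-177394))/164199) = 258363/(476178*(-1/446650) + (-96658 + 177394)*(1/164199)) = 258363/(-238089/223325 + 80736*(1/164199)) = 258363/(-238089/223325 + 26912/54733) = 258363/(-7021202837/12223247225) = 258363*(-12223247225/7021202837) = -3158034822792675/7021202837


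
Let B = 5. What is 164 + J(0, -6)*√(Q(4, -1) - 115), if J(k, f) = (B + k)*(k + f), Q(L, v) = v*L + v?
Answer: 164 - 60*I*√30 ≈ 164.0 - 328.63*I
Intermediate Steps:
Q(L, v) = v + L*v (Q(L, v) = L*v + v = v + L*v)
J(k, f) = (5 + k)*(f + k) (J(k, f) = (5 + k)*(k + f) = (5 + k)*(f + k))
164 + J(0, -6)*√(Q(4, -1) - 115) = 164 + (0² + 5*(-6) + 5*0 - 6*0)*√(-(1 + 4) - 115) = 164 + (0 - 30 + 0 + 0)*√(-1*5 - 115) = 164 - 30*√(-5 - 115) = 164 - 60*I*√30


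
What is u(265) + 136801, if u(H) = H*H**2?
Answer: 18746426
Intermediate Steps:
u(H) = H**3
u(265) + 136801 = 265**3 + 136801 = 18609625 + 136801 = 18746426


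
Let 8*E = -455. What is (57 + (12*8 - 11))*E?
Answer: -32305/4 ≈ -8076.3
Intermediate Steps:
E = -455/8 (E = (⅛)*(-455) = -455/8 ≈ -56.875)
(57 + (12*8 - 11))*E = (57 + (12*8 - 11))*(-455/8) = (57 + (96 - 11))*(-455/8) = (57 + 85)*(-455/8) = 142*(-455/8) = -32305/4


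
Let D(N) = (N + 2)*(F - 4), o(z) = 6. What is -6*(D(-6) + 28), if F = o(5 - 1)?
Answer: -120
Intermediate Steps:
F = 6
D(N) = 4 + 2*N (D(N) = (N + 2)*(6 - 4) = (2 + N)*2 = 4 + 2*N)
-6*(D(-6) + 28) = -6*((4 + 2*(-6)) + 28) = -6*((4 - 12) + 28) = -6*(-8 + 28) = -6*20 = -120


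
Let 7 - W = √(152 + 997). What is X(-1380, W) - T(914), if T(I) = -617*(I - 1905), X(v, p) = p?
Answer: -611440 - √1149 ≈ -6.1147e+5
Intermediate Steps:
W = 7 - √1149 (W = 7 - √(152 + 997) = 7 - √1149 ≈ -26.897)
T(I) = 1175385 - 617*I (T(I) = -617*(-1905 + I) = 1175385 - 617*I)
X(-1380, W) - T(914) = (7 - √1149) - (1175385 - 617*914) = (7 - √1149) - (1175385 - 563938) = (7 - √1149) - 1*611447 = (7 - √1149) - 611447 = -611440 - √1149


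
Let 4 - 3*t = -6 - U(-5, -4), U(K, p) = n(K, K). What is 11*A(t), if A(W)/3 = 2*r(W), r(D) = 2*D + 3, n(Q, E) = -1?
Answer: 594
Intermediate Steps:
U(K, p) = -1
r(D) = 3 + 2*D
t = 3 (t = 4/3 - (-6 - 1*(-1))/3 = 4/3 - (-6 + 1)/3 = 4/3 - 1/3*(-5) = 4/3 + 5/3 = 3)
A(W) = 18 + 12*W (A(W) = 3*(2*(3 + 2*W)) = 3*(6 + 4*W) = 18 + 12*W)
11*A(t) = 11*(18 + 12*3) = 11*(18 + 36) = 11*54 = 594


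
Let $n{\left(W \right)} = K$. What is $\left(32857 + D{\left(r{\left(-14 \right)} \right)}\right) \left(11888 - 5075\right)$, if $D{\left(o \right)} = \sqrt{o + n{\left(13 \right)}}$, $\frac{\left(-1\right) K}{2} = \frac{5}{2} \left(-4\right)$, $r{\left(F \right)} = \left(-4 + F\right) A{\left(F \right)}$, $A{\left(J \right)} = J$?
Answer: $223854741 + 27252 \sqrt{17} \approx 2.2397 \cdot 10^{8}$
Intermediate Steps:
$r{\left(F \right)} = F \left(-4 + F\right)$ ($r{\left(F \right)} = \left(-4 + F\right) F = F \left(-4 + F\right)$)
$K = 20$ ($K = - 2 \cdot \frac{5}{2} \left(-4\right) = \left(-2\right) \left(-10\right) = 20$)
$n{\left(W \right)} = 20$
$D{\left(o \right)} = \sqrt{20 + o}$ ($D{\left(o \right)} = \sqrt{o + 20} = \sqrt{20 + o}$)
$\left(32857 + D{\left(r{\left(-14 \right)} \right)}\right) \left(11888 - 5075\right) = \left(32857 + \sqrt{20 - 14 \left(-4 - 14\right)}\right) \left(11888 - 5075\right) = \left(32857 + \sqrt{20 - -252}\right) 6813 = \left(32857 + \sqrt{20 + 252}\right) 6813 = \left(32857 + \sqrt{272}\right) 6813 = \left(32857 + 4 \sqrt{17}\right) 6813 = 223854741 + 27252 \sqrt{17}$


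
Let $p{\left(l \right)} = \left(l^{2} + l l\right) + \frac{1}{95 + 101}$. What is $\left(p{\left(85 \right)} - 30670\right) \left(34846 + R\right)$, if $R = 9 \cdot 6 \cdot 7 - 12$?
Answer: $- \frac{27985784557}{49} \approx -5.7114 \cdot 10^{8}$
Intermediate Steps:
$R = 366$ ($R = 54 \cdot 7 - 12 = 378 - 12 = 366$)
$p{\left(l \right)} = \frac{1}{196} + 2 l^{2}$ ($p{\left(l \right)} = \left(l^{2} + l^{2}\right) + \frac{1}{196} = 2 l^{2} + \frac{1}{196} = \frac{1}{196} + 2 l^{2}$)
$\left(p{\left(85 \right)} - 30670\right) \left(34846 + R\right) = \left(\left(\frac{1}{196} + 2 \cdot 85^{2}\right) - 30670\right) \left(34846 + 366\right) = \left(\left(\frac{1}{196} + 2 \cdot 7225\right) - 30670\right) 35212 = \left(\left(\frac{1}{196} + 14450\right) - 30670\right) 35212 = \left(\frac{2832201}{196} - 30670\right) 35212 = \left(- \frac{3179119}{196}\right) 35212 = - \frac{27985784557}{49}$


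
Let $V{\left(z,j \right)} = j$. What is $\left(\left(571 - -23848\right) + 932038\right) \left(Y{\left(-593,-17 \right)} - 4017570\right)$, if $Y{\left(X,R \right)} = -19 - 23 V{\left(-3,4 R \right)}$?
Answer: $-3841155223425$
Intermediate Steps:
$Y{\left(X,R \right)} = -19 - 92 R$ ($Y{\left(X,R \right)} = -19 - 23 \cdot 4 R = -19 - 92 R$)
$\left(\left(571 - -23848\right) + 932038\right) \left(Y{\left(-593,-17 \right)} - 4017570\right) = \left(\left(571 - -23848\right) + 932038\right) \left(\left(-19 - -1564\right) - 4017570\right) = \left(\left(571 + 23848\right) + 932038\right) \left(\left(-19 + 1564\right) - 4017570\right) = \left(24419 + 932038\right) \left(1545 - 4017570\right) = 956457 \left(-4016025\right) = -3841155223425$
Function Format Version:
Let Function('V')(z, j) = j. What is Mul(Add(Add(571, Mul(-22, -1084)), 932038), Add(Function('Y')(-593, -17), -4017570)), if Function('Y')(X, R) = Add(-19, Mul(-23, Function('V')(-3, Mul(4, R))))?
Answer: -3841155223425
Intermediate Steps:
Function('Y')(X, R) = Add(-19, Mul(-92, R)) (Function('Y')(X, R) = Add(-19, Mul(-23, Mul(4, R))) = Add(-19, Mul(-92, R)))
Mul(Add(Add(571, Mul(-22, -1084)), 932038), Add(Function('Y')(-593, -17), -4017570)) = Mul(Add(Add(571, Mul(-22, -1084)), 932038), Add(Add(-19, Mul(-92, -17)), -4017570)) = Mul(Add(Add(571, 23848), 932038), Add(Add(-19, 1564), -4017570)) = Mul(Add(24419, 932038), Add(1545, -4017570)) = Mul(956457, -4016025) = -3841155223425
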